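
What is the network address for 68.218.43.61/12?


IP:   01000100.11011010.00101011.00111101
Mask: 11111111.11110000.00000000.00000000
AND operation:
Net:  01000100.11010000.00000000.00000000
Network: 68.208.0.0/12


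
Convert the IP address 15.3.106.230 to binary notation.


15 = 00001111
3 = 00000011
106 = 01101010
230 = 11100110
Binary: 00001111.00000011.01101010.11100110


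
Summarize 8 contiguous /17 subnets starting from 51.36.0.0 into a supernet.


Original prefix: /17
Number of subnets: 8 = 2^3
New prefix = 17 - 3 = 14
Supernet: 51.36.0.0/14


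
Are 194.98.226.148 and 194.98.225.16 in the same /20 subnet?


Mask: 255.255.240.0
194.98.226.148 AND mask = 194.98.224.0
194.98.225.16 AND mask = 194.98.224.0
Yes, same subnet (194.98.224.0)


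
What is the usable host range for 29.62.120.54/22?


Network: 29.62.120.0
Broadcast: 29.62.123.255
First usable = network + 1
Last usable = broadcast - 1
Range: 29.62.120.1 to 29.62.123.254


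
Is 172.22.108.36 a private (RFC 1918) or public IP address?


RFC 1918 private ranges:
  10.0.0.0/8 (10.0.0.0 - 10.255.255.255)
  172.16.0.0/12 (172.16.0.0 - 172.31.255.255)
  192.168.0.0/16 (192.168.0.0 - 192.168.255.255)
Private (in 172.16.0.0/12)


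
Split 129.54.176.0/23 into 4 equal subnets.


New prefix = 23 + 2 = 25
Each subnet has 128 addresses
  129.54.176.0/25
  129.54.176.128/25
  129.54.177.0/25
  129.54.177.128/25
Subnets: 129.54.176.0/25, 129.54.176.128/25, 129.54.177.0/25, 129.54.177.128/25


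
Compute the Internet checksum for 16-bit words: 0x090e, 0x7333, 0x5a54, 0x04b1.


Sum all words (with carry folding):
+ 0x090e = 0x090e
+ 0x7333 = 0x7c41
+ 0x5a54 = 0xd695
+ 0x04b1 = 0xdb46
One's complement: ~0xdb46
Checksum = 0x24b9


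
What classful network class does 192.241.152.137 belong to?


First octet: 192
Binary: 11000000
110xxxxx -> Class C (192-223)
Class C, default mask 255.255.255.0 (/24)


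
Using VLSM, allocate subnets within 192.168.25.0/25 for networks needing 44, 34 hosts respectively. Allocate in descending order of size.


44 hosts -> /26 (62 usable): 192.168.25.0/26
34 hosts -> /26 (62 usable): 192.168.25.64/26
Allocation: 192.168.25.0/26 (44 hosts, 62 usable); 192.168.25.64/26 (34 hosts, 62 usable)


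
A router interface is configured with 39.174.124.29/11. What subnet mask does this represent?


/11 means 11 network bits, 21 host bits
Binary: 11111111111000000000000000000000
Mask: 255.224.0.0


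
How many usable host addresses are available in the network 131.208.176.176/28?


Host bits = 32 - 28 = 4
Total addresses = 2^4 = 16
Usable = total - 2 (network and broadcast)
Usable hosts: 14


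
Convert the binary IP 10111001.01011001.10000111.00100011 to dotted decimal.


10111001 = 185
01011001 = 89
10000111 = 135
00100011 = 35
IP: 185.89.135.35


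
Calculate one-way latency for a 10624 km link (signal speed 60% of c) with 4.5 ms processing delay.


Speed = 0.6 * 3e5 km/s = 180000 km/s
Propagation delay = 10624 / 180000 = 0.059 s = 59.0222 ms
Processing delay = 4.5 ms
Total one-way latency = 63.5222 ms


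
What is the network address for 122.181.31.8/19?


IP:   01111010.10110101.00011111.00001000
Mask: 11111111.11111111.11100000.00000000
AND operation:
Net:  01111010.10110101.00000000.00000000
Network: 122.181.0.0/19


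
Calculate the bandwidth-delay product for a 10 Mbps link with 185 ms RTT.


BDP = bandwidth * RTT
= 10 Mbps * 185 ms
= 10 * 1e6 * 185 / 1000 bits
= 1850000 bits
= 231250 bytes
= 225.8301 KB
BDP = 1850000 bits (231250 bytes)


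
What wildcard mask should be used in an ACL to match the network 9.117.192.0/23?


Subnet mask: 255.255.254.0
Wildcard = 255.255.255.255 - subnet mask
255 - 255 = 0
255 - 255 = 0
255 - 254 = 1
255 - 0 = 255
Wildcard: 0.0.1.255


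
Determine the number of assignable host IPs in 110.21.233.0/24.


Host bits = 32 - 24 = 8
Total addresses = 2^8 = 256
Usable = total - 2 (network and broadcast)
Usable hosts: 254


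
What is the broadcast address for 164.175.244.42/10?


Network: 164.128.0.0/10
Host bits = 22
Set all host bits to 1:
Broadcast: 164.191.255.255


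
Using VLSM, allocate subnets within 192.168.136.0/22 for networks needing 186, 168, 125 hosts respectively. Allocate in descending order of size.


186 hosts -> /24 (254 usable): 192.168.136.0/24
168 hosts -> /24 (254 usable): 192.168.137.0/24
125 hosts -> /25 (126 usable): 192.168.138.0/25
Allocation: 192.168.136.0/24 (186 hosts, 254 usable); 192.168.137.0/24 (168 hosts, 254 usable); 192.168.138.0/25 (125 hosts, 126 usable)


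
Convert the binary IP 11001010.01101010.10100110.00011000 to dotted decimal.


11001010 = 202
01101010 = 106
10100110 = 166
00011000 = 24
IP: 202.106.166.24


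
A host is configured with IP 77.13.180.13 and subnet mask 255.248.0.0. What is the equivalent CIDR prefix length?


Binary: 11111111.11111000.00000000.00000000
Count leading 1s
Prefix: /13


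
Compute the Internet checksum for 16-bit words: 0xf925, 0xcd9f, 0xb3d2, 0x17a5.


Sum all words (with carry folding):
+ 0xf925 = 0xf925
+ 0xcd9f = 0xc6c5
+ 0xb3d2 = 0x7a98
+ 0x17a5 = 0x923d
One's complement: ~0x923d
Checksum = 0x6dc2


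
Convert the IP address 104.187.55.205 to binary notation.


104 = 01101000
187 = 10111011
55 = 00110111
205 = 11001101
Binary: 01101000.10111011.00110111.11001101


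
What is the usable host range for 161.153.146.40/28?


Network: 161.153.146.32
Broadcast: 161.153.146.47
First usable = network + 1
Last usable = broadcast - 1
Range: 161.153.146.33 to 161.153.146.46


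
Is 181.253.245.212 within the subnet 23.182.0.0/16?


Subnet network: 23.182.0.0
Test IP AND mask: 181.253.0.0
No, 181.253.245.212 is not in 23.182.0.0/16


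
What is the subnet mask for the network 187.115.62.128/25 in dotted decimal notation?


/25 means 25 network bits, 7 host bits
Binary: 11111111111111111111111110000000
Mask: 255.255.255.128


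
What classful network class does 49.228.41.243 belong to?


First octet: 49
Binary: 00110001
0xxxxxxx -> Class A (1-126)
Class A, default mask 255.0.0.0 (/8)


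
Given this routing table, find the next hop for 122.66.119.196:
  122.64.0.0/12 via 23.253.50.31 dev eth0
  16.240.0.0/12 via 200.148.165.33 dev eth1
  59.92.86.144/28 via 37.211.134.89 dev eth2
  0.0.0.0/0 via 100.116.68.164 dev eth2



Longest prefix match for 122.66.119.196:
  /12 122.64.0.0: MATCH
  /12 16.240.0.0: no
  /28 59.92.86.144: no
  /0 0.0.0.0: MATCH
Selected: next-hop 23.253.50.31 via eth0 (matched /12)


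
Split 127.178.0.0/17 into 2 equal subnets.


New prefix = 17 + 1 = 18
Each subnet has 16384 addresses
  127.178.0.0/18
  127.178.64.0/18
Subnets: 127.178.0.0/18, 127.178.64.0/18


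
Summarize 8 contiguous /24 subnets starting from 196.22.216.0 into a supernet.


Original prefix: /24
Number of subnets: 8 = 2^3
New prefix = 24 - 3 = 21
Supernet: 196.22.216.0/21


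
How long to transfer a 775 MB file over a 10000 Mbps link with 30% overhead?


Effective throughput = 10000 * (1 - 30/100) = 7000 Mbps
File size in Mb = 775 * 8 = 6200 Mb
Time = 6200 / 7000
Time = 0.8857 seconds


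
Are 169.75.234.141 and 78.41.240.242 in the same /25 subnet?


Mask: 255.255.255.128
169.75.234.141 AND mask = 169.75.234.128
78.41.240.242 AND mask = 78.41.240.128
No, different subnets (169.75.234.128 vs 78.41.240.128)


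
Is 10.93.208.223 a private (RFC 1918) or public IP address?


RFC 1918 private ranges:
  10.0.0.0/8 (10.0.0.0 - 10.255.255.255)
  172.16.0.0/12 (172.16.0.0 - 172.31.255.255)
  192.168.0.0/16 (192.168.0.0 - 192.168.255.255)
Private (in 10.0.0.0/8)


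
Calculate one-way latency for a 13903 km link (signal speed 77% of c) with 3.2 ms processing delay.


Speed = 0.77 * 3e5 km/s = 231000 km/s
Propagation delay = 13903 / 231000 = 0.0602 s = 60.1861 ms
Processing delay = 3.2 ms
Total one-way latency = 63.3861 ms


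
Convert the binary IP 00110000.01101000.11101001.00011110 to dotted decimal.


00110000 = 48
01101000 = 104
11101001 = 233
00011110 = 30
IP: 48.104.233.30


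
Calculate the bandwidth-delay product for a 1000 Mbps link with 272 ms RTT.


BDP = bandwidth * RTT
= 1000 Mbps * 272 ms
= 1000 * 1e6 * 272 / 1000 bits
= 272000000 bits
= 34000000 bytes
= 33203.125 KB
BDP = 272000000 bits (34000000 bytes)


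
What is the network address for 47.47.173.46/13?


IP:   00101111.00101111.10101101.00101110
Mask: 11111111.11111000.00000000.00000000
AND operation:
Net:  00101111.00101000.00000000.00000000
Network: 47.40.0.0/13


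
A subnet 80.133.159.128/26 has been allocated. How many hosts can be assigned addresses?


Host bits = 32 - 26 = 6
Total addresses = 2^6 = 64
Usable = total - 2 (network and broadcast)
Usable hosts: 62


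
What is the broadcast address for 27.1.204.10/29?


Network: 27.1.204.8/29
Host bits = 3
Set all host bits to 1:
Broadcast: 27.1.204.15


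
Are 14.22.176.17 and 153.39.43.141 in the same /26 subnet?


Mask: 255.255.255.192
14.22.176.17 AND mask = 14.22.176.0
153.39.43.141 AND mask = 153.39.43.128
No, different subnets (14.22.176.0 vs 153.39.43.128)


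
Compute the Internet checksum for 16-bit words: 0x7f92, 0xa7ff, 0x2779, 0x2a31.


Sum all words (with carry folding):
+ 0x7f92 = 0x7f92
+ 0xa7ff = 0x2792
+ 0x2779 = 0x4f0b
+ 0x2a31 = 0x793c
One's complement: ~0x793c
Checksum = 0x86c3


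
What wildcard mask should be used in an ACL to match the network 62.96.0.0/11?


Subnet mask: 255.224.0.0
Wildcard = 255.255.255.255 - subnet mask
255 - 255 = 0
255 - 224 = 31
255 - 0 = 255
255 - 0 = 255
Wildcard: 0.31.255.255


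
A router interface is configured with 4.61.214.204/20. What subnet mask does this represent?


/20 means 20 network bits, 12 host bits
Binary: 11111111111111111111000000000000
Mask: 255.255.240.0


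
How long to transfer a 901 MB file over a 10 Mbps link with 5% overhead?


Effective throughput = 10 * (1 - 5/100) = 9.5 Mbps
File size in Mb = 901 * 8 = 7208 Mb
Time = 7208 / 9.5
Time = 758.7368 seconds


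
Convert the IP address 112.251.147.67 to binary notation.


112 = 01110000
251 = 11111011
147 = 10010011
67 = 01000011
Binary: 01110000.11111011.10010011.01000011


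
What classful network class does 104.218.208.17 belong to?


First octet: 104
Binary: 01101000
0xxxxxxx -> Class A (1-126)
Class A, default mask 255.0.0.0 (/8)


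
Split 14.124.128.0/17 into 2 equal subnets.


New prefix = 17 + 1 = 18
Each subnet has 16384 addresses
  14.124.128.0/18
  14.124.192.0/18
Subnets: 14.124.128.0/18, 14.124.192.0/18


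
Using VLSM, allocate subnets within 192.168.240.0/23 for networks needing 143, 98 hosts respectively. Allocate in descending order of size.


143 hosts -> /24 (254 usable): 192.168.240.0/24
98 hosts -> /25 (126 usable): 192.168.241.0/25
Allocation: 192.168.240.0/24 (143 hosts, 254 usable); 192.168.241.0/25 (98 hosts, 126 usable)


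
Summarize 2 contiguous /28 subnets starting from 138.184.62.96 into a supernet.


Original prefix: /28
Number of subnets: 2 = 2^1
New prefix = 28 - 1 = 27
Supernet: 138.184.62.96/27


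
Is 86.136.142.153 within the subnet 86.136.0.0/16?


Subnet network: 86.136.0.0
Test IP AND mask: 86.136.0.0
Yes, 86.136.142.153 is in 86.136.0.0/16


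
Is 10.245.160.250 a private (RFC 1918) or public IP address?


RFC 1918 private ranges:
  10.0.0.0/8 (10.0.0.0 - 10.255.255.255)
  172.16.0.0/12 (172.16.0.0 - 172.31.255.255)
  192.168.0.0/16 (192.168.0.0 - 192.168.255.255)
Private (in 10.0.0.0/8)


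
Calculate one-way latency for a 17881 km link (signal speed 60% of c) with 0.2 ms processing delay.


Speed = 0.6 * 3e5 km/s = 180000 km/s
Propagation delay = 17881 / 180000 = 0.0993 s = 99.3389 ms
Processing delay = 0.2 ms
Total one-way latency = 99.5389 ms


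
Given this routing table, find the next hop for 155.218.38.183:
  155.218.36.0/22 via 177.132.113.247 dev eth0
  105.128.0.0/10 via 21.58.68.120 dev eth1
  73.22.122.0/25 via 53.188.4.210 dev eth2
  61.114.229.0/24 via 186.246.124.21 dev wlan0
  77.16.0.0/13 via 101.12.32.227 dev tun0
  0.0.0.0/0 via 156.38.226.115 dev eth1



Longest prefix match for 155.218.38.183:
  /22 155.218.36.0: MATCH
  /10 105.128.0.0: no
  /25 73.22.122.0: no
  /24 61.114.229.0: no
  /13 77.16.0.0: no
  /0 0.0.0.0: MATCH
Selected: next-hop 177.132.113.247 via eth0 (matched /22)


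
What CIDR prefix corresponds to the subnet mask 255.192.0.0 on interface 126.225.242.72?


Binary: 11111111.11000000.00000000.00000000
Count leading 1s
Prefix: /10


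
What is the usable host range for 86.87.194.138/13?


Network: 86.80.0.0
Broadcast: 86.87.255.255
First usable = network + 1
Last usable = broadcast - 1
Range: 86.80.0.1 to 86.87.255.254


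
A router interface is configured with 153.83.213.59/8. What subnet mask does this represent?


/8 means 8 network bits, 24 host bits
Binary: 11111111000000000000000000000000
Mask: 255.0.0.0


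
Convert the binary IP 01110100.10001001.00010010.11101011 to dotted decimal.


01110100 = 116
10001001 = 137
00010010 = 18
11101011 = 235
IP: 116.137.18.235


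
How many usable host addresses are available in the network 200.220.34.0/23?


Host bits = 32 - 23 = 9
Total addresses = 2^9 = 512
Usable = total - 2 (network and broadcast)
Usable hosts: 510


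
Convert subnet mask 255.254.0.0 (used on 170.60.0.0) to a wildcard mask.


Subnet mask: 255.254.0.0
Wildcard = 255.255.255.255 - subnet mask
255 - 255 = 0
255 - 254 = 1
255 - 0 = 255
255 - 0 = 255
Wildcard: 0.1.255.255


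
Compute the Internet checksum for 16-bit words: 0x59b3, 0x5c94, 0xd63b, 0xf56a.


Sum all words (with carry folding):
+ 0x59b3 = 0x59b3
+ 0x5c94 = 0xb647
+ 0xd63b = 0x8c83
+ 0xf56a = 0x81ee
One's complement: ~0x81ee
Checksum = 0x7e11


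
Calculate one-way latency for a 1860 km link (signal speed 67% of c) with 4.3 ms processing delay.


Speed = 0.67 * 3e5 km/s = 201000 km/s
Propagation delay = 1860 / 201000 = 0.0093 s = 9.2537 ms
Processing delay = 4.3 ms
Total one-way latency = 13.5537 ms


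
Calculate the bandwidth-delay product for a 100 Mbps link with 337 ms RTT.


BDP = bandwidth * RTT
= 100 Mbps * 337 ms
= 100 * 1e6 * 337 / 1000 bits
= 33700000 bits
= 4212500 bytes
= 4113.7695 KB
BDP = 33700000 bits (4212500 bytes)


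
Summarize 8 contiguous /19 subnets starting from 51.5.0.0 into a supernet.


Original prefix: /19
Number of subnets: 8 = 2^3
New prefix = 19 - 3 = 16
Supernet: 51.5.0.0/16


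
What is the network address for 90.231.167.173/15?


IP:   01011010.11100111.10100111.10101101
Mask: 11111111.11111110.00000000.00000000
AND operation:
Net:  01011010.11100110.00000000.00000000
Network: 90.230.0.0/15


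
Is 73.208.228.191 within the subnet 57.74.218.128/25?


Subnet network: 57.74.218.128
Test IP AND mask: 73.208.228.128
No, 73.208.228.191 is not in 57.74.218.128/25


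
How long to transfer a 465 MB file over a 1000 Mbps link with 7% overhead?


Effective throughput = 1000 * (1 - 7/100) = 930.0 Mbps
File size in Mb = 465 * 8 = 3720 Mb
Time = 3720 / 930.0
Time = 4.0 seconds


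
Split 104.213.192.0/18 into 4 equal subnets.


New prefix = 18 + 2 = 20
Each subnet has 4096 addresses
  104.213.192.0/20
  104.213.208.0/20
  104.213.224.0/20
  104.213.240.0/20
Subnets: 104.213.192.0/20, 104.213.208.0/20, 104.213.224.0/20, 104.213.240.0/20


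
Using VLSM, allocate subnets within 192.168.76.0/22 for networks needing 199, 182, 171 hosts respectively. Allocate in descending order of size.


199 hosts -> /24 (254 usable): 192.168.76.0/24
182 hosts -> /24 (254 usable): 192.168.77.0/24
171 hosts -> /24 (254 usable): 192.168.78.0/24
Allocation: 192.168.76.0/24 (199 hosts, 254 usable); 192.168.77.0/24 (182 hosts, 254 usable); 192.168.78.0/24 (171 hosts, 254 usable)


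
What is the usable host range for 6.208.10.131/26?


Network: 6.208.10.128
Broadcast: 6.208.10.191
First usable = network + 1
Last usable = broadcast - 1
Range: 6.208.10.129 to 6.208.10.190


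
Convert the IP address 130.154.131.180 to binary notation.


130 = 10000010
154 = 10011010
131 = 10000011
180 = 10110100
Binary: 10000010.10011010.10000011.10110100


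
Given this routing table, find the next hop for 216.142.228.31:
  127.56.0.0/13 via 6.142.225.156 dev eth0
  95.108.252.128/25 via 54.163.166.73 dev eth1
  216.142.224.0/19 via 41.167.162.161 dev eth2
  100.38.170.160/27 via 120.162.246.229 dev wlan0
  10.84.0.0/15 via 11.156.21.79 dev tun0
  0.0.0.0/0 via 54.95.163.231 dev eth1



Longest prefix match for 216.142.228.31:
  /13 127.56.0.0: no
  /25 95.108.252.128: no
  /19 216.142.224.0: MATCH
  /27 100.38.170.160: no
  /15 10.84.0.0: no
  /0 0.0.0.0: MATCH
Selected: next-hop 41.167.162.161 via eth2 (matched /19)


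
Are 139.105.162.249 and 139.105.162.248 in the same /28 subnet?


Mask: 255.255.255.240
139.105.162.249 AND mask = 139.105.162.240
139.105.162.248 AND mask = 139.105.162.240
Yes, same subnet (139.105.162.240)


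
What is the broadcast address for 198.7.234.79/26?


Network: 198.7.234.64/26
Host bits = 6
Set all host bits to 1:
Broadcast: 198.7.234.127


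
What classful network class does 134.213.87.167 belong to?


First octet: 134
Binary: 10000110
10xxxxxx -> Class B (128-191)
Class B, default mask 255.255.0.0 (/16)


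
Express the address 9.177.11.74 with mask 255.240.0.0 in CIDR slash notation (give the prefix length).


Binary: 11111111.11110000.00000000.00000000
Count leading 1s
Prefix: /12


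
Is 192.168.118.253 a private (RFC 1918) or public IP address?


RFC 1918 private ranges:
  10.0.0.0/8 (10.0.0.0 - 10.255.255.255)
  172.16.0.0/12 (172.16.0.0 - 172.31.255.255)
  192.168.0.0/16 (192.168.0.0 - 192.168.255.255)
Private (in 192.168.0.0/16)


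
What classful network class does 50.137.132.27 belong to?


First octet: 50
Binary: 00110010
0xxxxxxx -> Class A (1-126)
Class A, default mask 255.0.0.0 (/8)


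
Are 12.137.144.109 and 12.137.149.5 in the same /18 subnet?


Mask: 255.255.192.0
12.137.144.109 AND mask = 12.137.128.0
12.137.149.5 AND mask = 12.137.128.0
Yes, same subnet (12.137.128.0)


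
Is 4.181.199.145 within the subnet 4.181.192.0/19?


Subnet network: 4.181.192.0
Test IP AND mask: 4.181.192.0
Yes, 4.181.199.145 is in 4.181.192.0/19


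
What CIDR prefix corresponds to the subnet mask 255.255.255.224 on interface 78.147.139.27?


Binary: 11111111.11111111.11111111.11100000
Count leading 1s
Prefix: /27


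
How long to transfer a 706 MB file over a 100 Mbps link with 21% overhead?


Effective throughput = 100 * (1 - 21/100) = 79 Mbps
File size in Mb = 706 * 8 = 5648 Mb
Time = 5648 / 79
Time = 71.4937 seconds


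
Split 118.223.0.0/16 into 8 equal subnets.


New prefix = 16 + 3 = 19
Each subnet has 8192 addresses
  118.223.0.0/19
  118.223.32.0/19
  118.223.64.0/19
  118.223.96.0/19
  118.223.128.0/19
  118.223.160.0/19
  118.223.192.0/19
  118.223.224.0/19
Subnets: 118.223.0.0/19, 118.223.32.0/19, 118.223.64.0/19, 118.223.96.0/19, 118.223.128.0/19, 118.223.160.0/19, 118.223.192.0/19, 118.223.224.0/19


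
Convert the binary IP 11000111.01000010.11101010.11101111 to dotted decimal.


11000111 = 199
01000010 = 66
11101010 = 234
11101111 = 239
IP: 199.66.234.239


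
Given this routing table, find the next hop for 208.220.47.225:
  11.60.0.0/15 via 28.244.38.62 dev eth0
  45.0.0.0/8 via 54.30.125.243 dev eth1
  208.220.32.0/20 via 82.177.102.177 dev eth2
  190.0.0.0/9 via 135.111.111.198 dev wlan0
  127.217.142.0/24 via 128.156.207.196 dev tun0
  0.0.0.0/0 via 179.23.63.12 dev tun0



Longest prefix match for 208.220.47.225:
  /15 11.60.0.0: no
  /8 45.0.0.0: no
  /20 208.220.32.0: MATCH
  /9 190.0.0.0: no
  /24 127.217.142.0: no
  /0 0.0.0.0: MATCH
Selected: next-hop 82.177.102.177 via eth2 (matched /20)


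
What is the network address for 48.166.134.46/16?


IP:   00110000.10100110.10000110.00101110
Mask: 11111111.11111111.00000000.00000000
AND operation:
Net:  00110000.10100110.00000000.00000000
Network: 48.166.0.0/16


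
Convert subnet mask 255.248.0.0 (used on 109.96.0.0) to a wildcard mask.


Subnet mask: 255.248.0.0
Wildcard = 255.255.255.255 - subnet mask
255 - 255 = 0
255 - 248 = 7
255 - 0 = 255
255 - 0 = 255
Wildcard: 0.7.255.255


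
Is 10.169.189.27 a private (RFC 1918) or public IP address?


RFC 1918 private ranges:
  10.0.0.0/8 (10.0.0.0 - 10.255.255.255)
  172.16.0.0/12 (172.16.0.0 - 172.31.255.255)
  192.168.0.0/16 (192.168.0.0 - 192.168.255.255)
Private (in 10.0.0.0/8)


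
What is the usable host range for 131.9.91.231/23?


Network: 131.9.90.0
Broadcast: 131.9.91.255
First usable = network + 1
Last usable = broadcast - 1
Range: 131.9.90.1 to 131.9.91.254


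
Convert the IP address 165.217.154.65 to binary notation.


165 = 10100101
217 = 11011001
154 = 10011010
65 = 01000001
Binary: 10100101.11011001.10011010.01000001


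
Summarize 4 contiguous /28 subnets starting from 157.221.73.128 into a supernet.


Original prefix: /28
Number of subnets: 4 = 2^2
New prefix = 28 - 2 = 26
Supernet: 157.221.73.128/26


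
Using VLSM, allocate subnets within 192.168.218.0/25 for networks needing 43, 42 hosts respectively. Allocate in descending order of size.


43 hosts -> /26 (62 usable): 192.168.218.0/26
42 hosts -> /26 (62 usable): 192.168.218.64/26
Allocation: 192.168.218.0/26 (43 hosts, 62 usable); 192.168.218.64/26 (42 hosts, 62 usable)


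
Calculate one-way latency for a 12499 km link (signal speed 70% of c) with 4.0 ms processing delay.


Speed = 0.7 * 3e5 km/s = 210000 km/s
Propagation delay = 12499 / 210000 = 0.0595 s = 59.519 ms
Processing delay = 4.0 ms
Total one-way latency = 63.519 ms


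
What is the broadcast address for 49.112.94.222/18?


Network: 49.112.64.0/18
Host bits = 14
Set all host bits to 1:
Broadcast: 49.112.127.255


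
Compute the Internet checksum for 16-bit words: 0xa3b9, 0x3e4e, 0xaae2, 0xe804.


Sum all words (with carry folding):
+ 0xa3b9 = 0xa3b9
+ 0x3e4e = 0xe207
+ 0xaae2 = 0x8cea
+ 0xe804 = 0x74ef
One's complement: ~0x74ef
Checksum = 0x8b10


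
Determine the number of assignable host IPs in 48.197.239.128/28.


Host bits = 32 - 28 = 4
Total addresses = 2^4 = 16
Usable = total - 2 (network and broadcast)
Usable hosts: 14


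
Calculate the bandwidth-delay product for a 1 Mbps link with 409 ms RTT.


BDP = bandwidth * RTT
= 1 Mbps * 409 ms
= 1 * 1e6 * 409 / 1000 bits
= 409000 bits
= 51125 bytes
= 49.9268 KB
BDP = 409000 bits (51125 bytes)


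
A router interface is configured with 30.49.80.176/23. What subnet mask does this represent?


/23 means 23 network bits, 9 host bits
Binary: 11111111111111111111111000000000
Mask: 255.255.254.0


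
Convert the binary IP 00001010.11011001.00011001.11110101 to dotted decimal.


00001010 = 10
11011001 = 217
00011001 = 25
11110101 = 245
IP: 10.217.25.245


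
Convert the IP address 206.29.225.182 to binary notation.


206 = 11001110
29 = 00011101
225 = 11100001
182 = 10110110
Binary: 11001110.00011101.11100001.10110110


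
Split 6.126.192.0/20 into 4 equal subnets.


New prefix = 20 + 2 = 22
Each subnet has 1024 addresses
  6.126.192.0/22
  6.126.196.0/22
  6.126.200.0/22
  6.126.204.0/22
Subnets: 6.126.192.0/22, 6.126.196.0/22, 6.126.200.0/22, 6.126.204.0/22


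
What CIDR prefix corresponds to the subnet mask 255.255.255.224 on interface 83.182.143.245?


Binary: 11111111.11111111.11111111.11100000
Count leading 1s
Prefix: /27


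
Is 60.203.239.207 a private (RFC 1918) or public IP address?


RFC 1918 private ranges:
  10.0.0.0/8 (10.0.0.0 - 10.255.255.255)
  172.16.0.0/12 (172.16.0.0 - 172.31.255.255)
  192.168.0.0/16 (192.168.0.0 - 192.168.255.255)
Public (not in any RFC 1918 range)


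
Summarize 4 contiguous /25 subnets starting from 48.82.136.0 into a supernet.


Original prefix: /25
Number of subnets: 4 = 2^2
New prefix = 25 - 2 = 23
Supernet: 48.82.136.0/23


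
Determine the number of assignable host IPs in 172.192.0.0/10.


Host bits = 32 - 10 = 22
Total addresses = 2^22 = 4194304
Usable = total - 2 (network and broadcast)
Usable hosts: 4194302


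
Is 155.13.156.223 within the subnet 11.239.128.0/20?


Subnet network: 11.239.128.0
Test IP AND mask: 155.13.144.0
No, 155.13.156.223 is not in 11.239.128.0/20


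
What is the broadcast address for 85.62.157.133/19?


Network: 85.62.128.0/19
Host bits = 13
Set all host bits to 1:
Broadcast: 85.62.159.255


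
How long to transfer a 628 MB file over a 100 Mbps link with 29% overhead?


Effective throughput = 100 * (1 - 29/100) = 71 Mbps
File size in Mb = 628 * 8 = 5024 Mb
Time = 5024 / 71
Time = 70.7606 seconds


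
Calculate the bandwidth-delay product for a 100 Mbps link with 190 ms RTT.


BDP = bandwidth * RTT
= 100 Mbps * 190 ms
= 100 * 1e6 * 190 / 1000 bits
= 19000000 bits
= 2375000 bytes
= 2319.3359 KB
BDP = 19000000 bits (2375000 bytes)


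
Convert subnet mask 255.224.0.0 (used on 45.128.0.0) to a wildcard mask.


Subnet mask: 255.224.0.0
Wildcard = 255.255.255.255 - subnet mask
255 - 255 = 0
255 - 224 = 31
255 - 0 = 255
255 - 0 = 255
Wildcard: 0.31.255.255


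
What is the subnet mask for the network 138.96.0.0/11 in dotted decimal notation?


/11 means 11 network bits, 21 host bits
Binary: 11111111111000000000000000000000
Mask: 255.224.0.0


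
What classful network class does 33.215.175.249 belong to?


First octet: 33
Binary: 00100001
0xxxxxxx -> Class A (1-126)
Class A, default mask 255.0.0.0 (/8)


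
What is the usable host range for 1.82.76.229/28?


Network: 1.82.76.224
Broadcast: 1.82.76.239
First usable = network + 1
Last usable = broadcast - 1
Range: 1.82.76.225 to 1.82.76.238


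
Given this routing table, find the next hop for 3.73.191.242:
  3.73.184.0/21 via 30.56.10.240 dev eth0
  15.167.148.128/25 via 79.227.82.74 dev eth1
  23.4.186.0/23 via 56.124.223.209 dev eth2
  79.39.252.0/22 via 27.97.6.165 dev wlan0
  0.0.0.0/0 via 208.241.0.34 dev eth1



Longest prefix match for 3.73.191.242:
  /21 3.73.184.0: MATCH
  /25 15.167.148.128: no
  /23 23.4.186.0: no
  /22 79.39.252.0: no
  /0 0.0.0.0: MATCH
Selected: next-hop 30.56.10.240 via eth0 (matched /21)


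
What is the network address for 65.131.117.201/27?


IP:   01000001.10000011.01110101.11001001
Mask: 11111111.11111111.11111111.11100000
AND operation:
Net:  01000001.10000011.01110101.11000000
Network: 65.131.117.192/27


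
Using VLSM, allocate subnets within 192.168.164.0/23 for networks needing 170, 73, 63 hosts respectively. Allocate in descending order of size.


170 hosts -> /24 (254 usable): 192.168.164.0/24
73 hosts -> /25 (126 usable): 192.168.165.0/25
63 hosts -> /25 (126 usable): 192.168.165.128/25
Allocation: 192.168.164.0/24 (170 hosts, 254 usable); 192.168.165.0/25 (73 hosts, 126 usable); 192.168.165.128/25 (63 hosts, 126 usable)


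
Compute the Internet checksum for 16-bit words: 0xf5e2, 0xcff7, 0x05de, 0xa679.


Sum all words (with carry folding):
+ 0xf5e2 = 0xf5e2
+ 0xcff7 = 0xc5da
+ 0x05de = 0xcbb8
+ 0xa679 = 0x7232
One's complement: ~0x7232
Checksum = 0x8dcd


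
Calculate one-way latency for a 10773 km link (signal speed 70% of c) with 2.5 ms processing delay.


Speed = 0.7 * 3e5 km/s = 210000 km/s
Propagation delay = 10773 / 210000 = 0.0513 s = 51.3 ms
Processing delay = 2.5 ms
Total one-way latency = 53.8 ms


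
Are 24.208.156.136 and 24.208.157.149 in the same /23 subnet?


Mask: 255.255.254.0
24.208.156.136 AND mask = 24.208.156.0
24.208.157.149 AND mask = 24.208.156.0
Yes, same subnet (24.208.156.0)


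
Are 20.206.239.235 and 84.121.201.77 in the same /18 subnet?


Mask: 255.255.192.0
20.206.239.235 AND mask = 20.206.192.0
84.121.201.77 AND mask = 84.121.192.0
No, different subnets (20.206.192.0 vs 84.121.192.0)


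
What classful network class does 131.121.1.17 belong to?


First octet: 131
Binary: 10000011
10xxxxxx -> Class B (128-191)
Class B, default mask 255.255.0.0 (/16)


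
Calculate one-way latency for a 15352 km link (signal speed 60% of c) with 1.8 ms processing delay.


Speed = 0.6 * 3e5 km/s = 180000 km/s
Propagation delay = 15352 / 180000 = 0.0853 s = 85.2889 ms
Processing delay = 1.8 ms
Total one-way latency = 87.0889 ms


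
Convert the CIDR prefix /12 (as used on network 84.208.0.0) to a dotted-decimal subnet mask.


/12 means 12 network bits, 20 host bits
Binary: 11111111111100000000000000000000
Mask: 255.240.0.0


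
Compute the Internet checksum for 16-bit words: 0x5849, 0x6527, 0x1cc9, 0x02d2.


Sum all words (with carry folding):
+ 0x5849 = 0x5849
+ 0x6527 = 0xbd70
+ 0x1cc9 = 0xda39
+ 0x02d2 = 0xdd0b
One's complement: ~0xdd0b
Checksum = 0x22f4


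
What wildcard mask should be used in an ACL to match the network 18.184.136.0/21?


Subnet mask: 255.255.248.0
Wildcard = 255.255.255.255 - subnet mask
255 - 255 = 0
255 - 255 = 0
255 - 248 = 7
255 - 0 = 255
Wildcard: 0.0.7.255


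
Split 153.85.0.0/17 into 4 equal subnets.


New prefix = 17 + 2 = 19
Each subnet has 8192 addresses
  153.85.0.0/19
  153.85.32.0/19
  153.85.64.0/19
  153.85.96.0/19
Subnets: 153.85.0.0/19, 153.85.32.0/19, 153.85.64.0/19, 153.85.96.0/19


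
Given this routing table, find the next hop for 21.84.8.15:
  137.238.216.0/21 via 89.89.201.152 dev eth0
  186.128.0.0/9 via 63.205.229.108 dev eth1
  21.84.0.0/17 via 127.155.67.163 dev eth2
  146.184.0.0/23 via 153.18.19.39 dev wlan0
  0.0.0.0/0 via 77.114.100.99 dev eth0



Longest prefix match for 21.84.8.15:
  /21 137.238.216.0: no
  /9 186.128.0.0: no
  /17 21.84.0.0: MATCH
  /23 146.184.0.0: no
  /0 0.0.0.0: MATCH
Selected: next-hop 127.155.67.163 via eth2 (matched /17)


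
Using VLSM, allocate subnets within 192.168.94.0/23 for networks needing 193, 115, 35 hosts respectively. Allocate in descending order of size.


193 hosts -> /24 (254 usable): 192.168.94.0/24
115 hosts -> /25 (126 usable): 192.168.95.0/25
35 hosts -> /26 (62 usable): 192.168.95.128/26
Allocation: 192.168.94.0/24 (193 hosts, 254 usable); 192.168.95.0/25 (115 hosts, 126 usable); 192.168.95.128/26 (35 hosts, 62 usable)


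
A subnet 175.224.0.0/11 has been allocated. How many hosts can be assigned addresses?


Host bits = 32 - 11 = 21
Total addresses = 2^21 = 2097152
Usable = total - 2 (network and broadcast)
Usable hosts: 2097150


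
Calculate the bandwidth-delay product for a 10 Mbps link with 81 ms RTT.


BDP = bandwidth * RTT
= 10 Mbps * 81 ms
= 10 * 1e6 * 81 / 1000 bits
= 810000 bits
= 101250 bytes
= 98.877 KB
BDP = 810000 bits (101250 bytes)


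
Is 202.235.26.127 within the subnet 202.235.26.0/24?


Subnet network: 202.235.26.0
Test IP AND mask: 202.235.26.0
Yes, 202.235.26.127 is in 202.235.26.0/24


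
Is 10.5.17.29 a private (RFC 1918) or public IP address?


RFC 1918 private ranges:
  10.0.0.0/8 (10.0.0.0 - 10.255.255.255)
  172.16.0.0/12 (172.16.0.0 - 172.31.255.255)
  192.168.0.0/16 (192.168.0.0 - 192.168.255.255)
Private (in 10.0.0.0/8)


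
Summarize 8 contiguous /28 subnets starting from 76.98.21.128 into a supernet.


Original prefix: /28
Number of subnets: 8 = 2^3
New prefix = 28 - 3 = 25
Supernet: 76.98.21.128/25


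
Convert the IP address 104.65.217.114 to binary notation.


104 = 01101000
65 = 01000001
217 = 11011001
114 = 01110010
Binary: 01101000.01000001.11011001.01110010


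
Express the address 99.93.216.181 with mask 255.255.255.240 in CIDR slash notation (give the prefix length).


Binary: 11111111.11111111.11111111.11110000
Count leading 1s
Prefix: /28


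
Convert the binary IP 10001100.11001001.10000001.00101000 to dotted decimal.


10001100 = 140
11001001 = 201
10000001 = 129
00101000 = 40
IP: 140.201.129.40


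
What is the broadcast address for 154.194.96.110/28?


Network: 154.194.96.96/28
Host bits = 4
Set all host bits to 1:
Broadcast: 154.194.96.111


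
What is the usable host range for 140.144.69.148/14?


Network: 140.144.0.0
Broadcast: 140.147.255.255
First usable = network + 1
Last usable = broadcast - 1
Range: 140.144.0.1 to 140.147.255.254


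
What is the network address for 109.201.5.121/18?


IP:   01101101.11001001.00000101.01111001
Mask: 11111111.11111111.11000000.00000000
AND operation:
Net:  01101101.11001001.00000000.00000000
Network: 109.201.0.0/18


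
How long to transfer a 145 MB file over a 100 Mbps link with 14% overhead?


Effective throughput = 100 * (1 - 14/100) = 86 Mbps
File size in Mb = 145 * 8 = 1160 Mb
Time = 1160 / 86
Time = 13.4884 seconds


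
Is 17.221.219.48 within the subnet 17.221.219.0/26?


Subnet network: 17.221.219.0
Test IP AND mask: 17.221.219.0
Yes, 17.221.219.48 is in 17.221.219.0/26


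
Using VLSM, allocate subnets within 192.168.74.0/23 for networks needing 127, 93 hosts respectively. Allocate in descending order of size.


127 hosts -> /24 (254 usable): 192.168.74.0/24
93 hosts -> /25 (126 usable): 192.168.75.0/25
Allocation: 192.168.74.0/24 (127 hosts, 254 usable); 192.168.75.0/25 (93 hosts, 126 usable)


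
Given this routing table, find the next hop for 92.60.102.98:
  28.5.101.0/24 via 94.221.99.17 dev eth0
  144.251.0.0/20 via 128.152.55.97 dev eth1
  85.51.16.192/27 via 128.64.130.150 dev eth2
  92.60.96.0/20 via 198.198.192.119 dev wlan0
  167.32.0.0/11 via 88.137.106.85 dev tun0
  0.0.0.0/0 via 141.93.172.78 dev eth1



Longest prefix match for 92.60.102.98:
  /24 28.5.101.0: no
  /20 144.251.0.0: no
  /27 85.51.16.192: no
  /20 92.60.96.0: MATCH
  /11 167.32.0.0: no
  /0 0.0.0.0: MATCH
Selected: next-hop 198.198.192.119 via wlan0 (matched /20)


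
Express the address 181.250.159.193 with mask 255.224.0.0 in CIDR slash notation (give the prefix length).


Binary: 11111111.11100000.00000000.00000000
Count leading 1s
Prefix: /11


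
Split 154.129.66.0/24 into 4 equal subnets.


New prefix = 24 + 2 = 26
Each subnet has 64 addresses
  154.129.66.0/26
  154.129.66.64/26
  154.129.66.128/26
  154.129.66.192/26
Subnets: 154.129.66.0/26, 154.129.66.64/26, 154.129.66.128/26, 154.129.66.192/26


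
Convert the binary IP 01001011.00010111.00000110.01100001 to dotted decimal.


01001011 = 75
00010111 = 23
00000110 = 6
01100001 = 97
IP: 75.23.6.97


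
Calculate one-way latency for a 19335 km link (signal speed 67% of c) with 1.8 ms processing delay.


Speed = 0.67 * 3e5 km/s = 201000 km/s
Propagation delay = 19335 / 201000 = 0.0962 s = 96.194 ms
Processing delay = 1.8 ms
Total one-way latency = 97.994 ms


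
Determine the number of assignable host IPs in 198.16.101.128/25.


Host bits = 32 - 25 = 7
Total addresses = 2^7 = 128
Usable = total - 2 (network and broadcast)
Usable hosts: 126


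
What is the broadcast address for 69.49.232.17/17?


Network: 69.49.128.0/17
Host bits = 15
Set all host bits to 1:
Broadcast: 69.49.255.255


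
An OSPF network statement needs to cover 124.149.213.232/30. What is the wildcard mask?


Subnet mask: 255.255.255.252
Wildcard = 255.255.255.255 - subnet mask
255 - 255 = 0
255 - 255 = 0
255 - 255 = 0
255 - 252 = 3
Wildcard: 0.0.0.3


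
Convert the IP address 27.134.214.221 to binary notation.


27 = 00011011
134 = 10000110
214 = 11010110
221 = 11011101
Binary: 00011011.10000110.11010110.11011101


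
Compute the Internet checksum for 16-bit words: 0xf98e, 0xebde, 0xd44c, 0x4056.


Sum all words (with carry folding):
+ 0xf98e = 0xf98e
+ 0xebde = 0xe56d
+ 0xd44c = 0xb9ba
+ 0x4056 = 0xfa10
One's complement: ~0xfa10
Checksum = 0x05ef


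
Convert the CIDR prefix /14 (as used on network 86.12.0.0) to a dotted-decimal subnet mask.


/14 means 14 network bits, 18 host bits
Binary: 11111111111111000000000000000000
Mask: 255.252.0.0


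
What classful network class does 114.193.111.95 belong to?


First octet: 114
Binary: 01110010
0xxxxxxx -> Class A (1-126)
Class A, default mask 255.0.0.0 (/8)


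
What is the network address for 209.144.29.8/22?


IP:   11010001.10010000.00011101.00001000
Mask: 11111111.11111111.11111100.00000000
AND operation:
Net:  11010001.10010000.00011100.00000000
Network: 209.144.28.0/22


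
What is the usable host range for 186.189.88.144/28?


Network: 186.189.88.144
Broadcast: 186.189.88.159
First usable = network + 1
Last usable = broadcast - 1
Range: 186.189.88.145 to 186.189.88.158


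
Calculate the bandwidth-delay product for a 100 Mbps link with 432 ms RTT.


BDP = bandwidth * RTT
= 100 Mbps * 432 ms
= 100 * 1e6 * 432 / 1000 bits
= 43200000 bits
= 5400000 bytes
= 5273.4375 KB
BDP = 43200000 bits (5400000 bytes)


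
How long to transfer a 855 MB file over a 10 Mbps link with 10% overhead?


Effective throughput = 10 * (1 - 10/100) = 9 Mbps
File size in Mb = 855 * 8 = 6840 Mb
Time = 6840 / 9
Time = 760 seconds


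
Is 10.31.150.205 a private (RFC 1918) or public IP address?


RFC 1918 private ranges:
  10.0.0.0/8 (10.0.0.0 - 10.255.255.255)
  172.16.0.0/12 (172.16.0.0 - 172.31.255.255)
  192.168.0.0/16 (192.168.0.0 - 192.168.255.255)
Private (in 10.0.0.0/8)


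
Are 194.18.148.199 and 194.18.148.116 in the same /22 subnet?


Mask: 255.255.252.0
194.18.148.199 AND mask = 194.18.148.0
194.18.148.116 AND mask = 194.18.148.0
Yes, same subnet (194.18.148.0)


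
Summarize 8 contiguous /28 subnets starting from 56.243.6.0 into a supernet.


Original prefix: /28
Number of subnets: 8 = 2^3
New prefix = 28 - 3 = 25
Supernet: 56.243.6.0/25


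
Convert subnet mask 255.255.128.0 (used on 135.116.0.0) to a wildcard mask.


Subnet mask: 255.255.128.0
Wildcard = 255.255.255.255 - subnet mask
255 - 255 = 0
255 - 255 = 0
255 - 128 = 127
255 - 0 = 255
Wildcard: 0.0.127.255


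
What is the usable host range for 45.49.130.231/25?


Network: 45.49.130.128
Broadcast: 45.49.130.255
First usable = network + 1
Last usable = broadcast - 1
Range: 45.49.130.129 to 45.49.130.254


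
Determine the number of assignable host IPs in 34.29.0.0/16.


Host bits = 32 - 16 = 16
Total addresses = 2^16 = 65536
Usable = total - 2 (network and broadcast)
Usable hosts: 65534


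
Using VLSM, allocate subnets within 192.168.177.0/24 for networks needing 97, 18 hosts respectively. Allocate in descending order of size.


97 hosts -> /25 (126 usable): 192.168.177.0/25
18 hosts -> /27 (30 usable): 192.168.177.128/27
Allocation: 192.168.177.0/25 (97 hosts, 126 usable); 192.168.177.128/27 (18 hosts, 30 usable)


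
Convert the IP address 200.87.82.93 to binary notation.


200 = 11001000
87 = 01010111
82 = 01010010
93 = 01011101
Binary: 11001000.01010111.01010010.01011101


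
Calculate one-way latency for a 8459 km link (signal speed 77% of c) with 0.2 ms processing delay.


Speed = 0.77 * 3e5 km/s = 231000 km/s
Propagation delay = 8459 / 231000 = 0.0366 s = 36.619 ms
Processing delay = 0.2 ms
Total one-way latency = 36.819 ms


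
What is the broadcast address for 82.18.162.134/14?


Network: 82.16.0.0/14
Host bits = 18
Set all host bits to 1:
Broadcast: 82.19.255.255


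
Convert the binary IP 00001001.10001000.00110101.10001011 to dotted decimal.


00001001 = 9
10001000 = 136
00110101 = 53
10001011 = 139
IP: 9.136.53.139


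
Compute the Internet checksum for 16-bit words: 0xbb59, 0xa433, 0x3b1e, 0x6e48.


Sum all words (with carry folding):
+ 0xbb59 = 0xbb59
+ 0xa433 = 0x5f8d
+ 0x3b1e = 0x9aab
+ 0x6e48 = 0x08f4
One's complement: ~0x08f4
Checksum = 0xf70b


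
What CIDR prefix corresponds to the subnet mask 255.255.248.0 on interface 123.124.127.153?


Binary: 11111111.11111111.11111000.00000000
Count leading 1s
Prefix: /21


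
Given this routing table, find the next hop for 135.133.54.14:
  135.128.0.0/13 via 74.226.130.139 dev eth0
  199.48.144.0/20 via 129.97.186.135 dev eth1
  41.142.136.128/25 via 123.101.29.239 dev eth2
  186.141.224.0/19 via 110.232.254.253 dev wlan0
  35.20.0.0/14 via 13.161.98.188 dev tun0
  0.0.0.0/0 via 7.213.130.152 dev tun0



Longest prefix match for 135.133.54.14:
  /13 135.128.0.0: MATCH
  /20 199.48.144.0: no
  /25 41.142.136.128: no
  /19 186.141.224.0: no
  /14 35.20.0.0: no
  /0 0.0.0.0: MATCH
Selected: next-hop 74.226.130.139 via eth0 (matched /13)
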